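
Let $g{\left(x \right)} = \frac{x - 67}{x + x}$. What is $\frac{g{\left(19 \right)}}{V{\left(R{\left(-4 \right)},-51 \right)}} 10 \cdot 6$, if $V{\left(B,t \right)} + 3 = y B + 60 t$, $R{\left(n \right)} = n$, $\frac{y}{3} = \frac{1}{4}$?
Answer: $\frac{240}{9709} \approx 0.024719$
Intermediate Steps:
$y = \frac{3}{4} \approx 0.75$
$g{\left(x \right)} = \frac{-67 + x}{2 x}$
$V{\left(B,t \right)} = -3 + 60 t + \frac{3 B}{4}$ ($V{\left(B,t \right)} = -3 + \left(\frac{3 B}{4} + 60 t\right) = -3 + \left(60 t + \frac{3 B}{4}\right) = -3 + 60 t + \frac{3 B}{4}$)
$\frac{g{\left(19 \right)}}{V{\left(R{\left(-4 \right)},-51 \right)}} 10 \cdot 6 = \frac{\frac{1}{2} \cdot \frac{1}{19} \left(-67 + 19\right)}{-3 + 60 \left(-51\right) + \frac{3}{4} \left(-4\right)} 10 \cdot 6 = \frac{\frac{1}{2} \cdot \frac{1}{19} \left(-48\right)}{-3 - 3060 - 3} \cdot 60 = - \frac{24}{19 \left(-3066\right)} 60 = \left(- \frac{24}{19}\right) \left(- \frac{1}{3066}\right) 60 = \frac{4}{9709} \cdot 60 = \frac{240}{9709}$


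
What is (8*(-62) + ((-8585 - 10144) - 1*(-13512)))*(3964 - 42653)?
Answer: 221030257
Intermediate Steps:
(8*(-62) + ((-8585 - 10144) - 1*(-13512)))*(3964 - 42653) = (-496 + (-18729 + 13512))*(-38689) = (-496 - 5217)*(-38689) = -5713*(-38689) = 221030257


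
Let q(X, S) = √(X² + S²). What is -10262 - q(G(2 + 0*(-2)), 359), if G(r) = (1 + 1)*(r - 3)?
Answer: -10262 - √128885 ≈ -10621.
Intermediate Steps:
G(r) = -6 + 2*r (G(r) = 2*(-3 + r) = -6 + 2*r)
q(X, S) = √(S² + X²)
-10262 - q(G(2 + 0*(-2)), 359) = -10262 - √(359² + (-6 + 2*(2 + 0*(-2)))²) = -10262 - √(128881 + (-6 + 2*(2 + 0))²) = -10262 - √(128881 + (-6 + 2*2)²) = -10262 - √(128881 + (-6 + 4)²) = -10262 - √(128881 + (-2)²) = -10262 - √(128881 + 4) = -10262 - √128885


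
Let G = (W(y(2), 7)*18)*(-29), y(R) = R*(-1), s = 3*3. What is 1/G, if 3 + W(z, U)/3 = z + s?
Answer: -1/6264 ≈ -0.00015964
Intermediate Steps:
s = 9
y(R) = -R
W(z, U) = 18 + 3*z (W(z, U) = -9 + 3*(z + 9) = -9 + 3*(9 + z) = -9 + (27 + 3*z) = 18 + 3*z)
G = -6264 (G = ((18 + 3*(-1*2))*18)*(-29) = ((18 + 3*(-2))*18)*(-29) = ((18 - 6)*18)*(-29) = (12*18)*(-29) = 216*(-29) = -6264)
1/G = 1/(-6264) = -1/6264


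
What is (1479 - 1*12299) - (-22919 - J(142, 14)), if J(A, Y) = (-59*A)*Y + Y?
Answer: -105179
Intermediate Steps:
J(A, Y) = Y - 59*A*Y (J(A, Y) = -59*A*Y + Y = Y - 59*A*Y)
(1479 - 1*12299) - (-22919 - J(142, 14)) = (1479 - 1*12299) - (-22919 - 14*(1 - 59*142)) = (1479 - 12299) - (-22919 - 14*(1 - 8378)) = -10820 - (-22919 - 14*(-8377)) = -10820 - (-22919 - 1*(-117278)) = -10820 - (-22919 + 117278) = -10820 - 1*94359 = -10820 - 94359 = -105179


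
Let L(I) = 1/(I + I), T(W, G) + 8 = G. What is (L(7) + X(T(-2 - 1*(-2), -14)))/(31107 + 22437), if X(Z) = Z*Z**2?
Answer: -149071/749616 ≈ -0.19886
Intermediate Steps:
T(W, G) = -8 + G
L(I) = 1/(2*I)
X(Z) = Z**3
(L(7) + X(T(-2 - 1*(-2), -14)))/(31107 + 22437) = ((1/2)/7 + (-8 - 14)**3)/(31107 + 22437) = ((1/2)*(1/7) + (-22)**3)/53544 = (1/14 - 10648)*(1/53544) = -149071/14*1/53544 = -149071/749616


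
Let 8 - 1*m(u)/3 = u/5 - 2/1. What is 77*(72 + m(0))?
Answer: 7854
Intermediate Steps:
m(u) = 30 - 3*u/5 (m(u) = 24 - 3*(u/5 - 2/1) = 24 - 3*(u*(⅕) - 2*1) = 24 - 3*(u/5 - 2) = 24 - 3*(-2 + u/5) = 24 + (6 - 3*u/5) = 30 - 3*u/5)
77*(72 + m(0)) = 77*(72 + (30 - ⅗*0)) = 77*(72 + (30 + 0)) = 77*(72 + 30) = 77*102 = 7854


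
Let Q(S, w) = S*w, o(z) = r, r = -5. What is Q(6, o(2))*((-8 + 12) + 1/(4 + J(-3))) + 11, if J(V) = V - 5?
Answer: -203/2 ≈ -101.50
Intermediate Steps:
o(z) = -5
J(V) = -5 + V
Q(6, o(2))*((-8 + 12) + 1/(4 + J(-3))) + 11 = (6*(-5))*((-8 + 12) + 1/(4 + (-5 - 3))) + 11 = -30*(4 + 1/(4 - 8)) + 11 = -30*(4 + 1/(-4)) + 11 = -30*(4 - ¼) + 11 = -30*15/4 + 11 = -225/2 + 11 = -203/2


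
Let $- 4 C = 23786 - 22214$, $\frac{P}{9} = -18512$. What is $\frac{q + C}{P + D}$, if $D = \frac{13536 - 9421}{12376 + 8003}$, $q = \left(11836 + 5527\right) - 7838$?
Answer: $- \frac{186101028}{3395300317} \approx -0.054811$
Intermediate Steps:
$P = -166608$ ($P = 9 \left(-18512\right) = -166608$)
$q = 9525$ ($q = 17363 - 7838 = 9525$)
$C = -393$ ($C = - \frac{23786 - 22214}{4} = \left(- \frac{1}{4}\right) 1572 = -393$)
$D = \frac{4115}{20379} \approx 0.20192$
$\frac{q + C}{P + D} = \frac{9525 - 393}{-166608 + \frac{4115}{20379}} = \frac{9132}{- \frac{3395300317}{20379}} = 9132 \left(- \frac{20379}{3395300317}\right) = - \frac{186101028}{3395300317}$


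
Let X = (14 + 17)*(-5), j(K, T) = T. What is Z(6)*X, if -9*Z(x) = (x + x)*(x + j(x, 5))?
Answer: 6820/3 ≈ 2273.3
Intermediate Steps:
X = -155 (X = 31*(-5) = -155)
Z(x) = -2*x*(5 + x)/9 (Z(x) = -(x + x)*(x + 5)/9 = -2*x*(5 + x)/9)
Z(6)*X = -2/9*6*(5 + 6)*(-155) = -2/9*6*11*(-155) = -44/3*(-155) = 6820/3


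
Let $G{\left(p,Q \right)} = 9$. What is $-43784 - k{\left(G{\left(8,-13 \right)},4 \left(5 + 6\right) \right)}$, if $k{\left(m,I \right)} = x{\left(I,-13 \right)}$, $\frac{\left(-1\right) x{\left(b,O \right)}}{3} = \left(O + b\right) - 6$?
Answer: $-43709$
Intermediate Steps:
$x{\left(b,O \right)} = 18 - 3 O - 3 b$ ($x{\left(b,O \right)} = - 3 \left(\left(O + b\right) - 6\right) = - 3 \left(-6 + O + b\right) = 18 - 3 O - 3 b$)
$k{\left(m,I \right)} = 57 - 3 I$ ($k{\left(m,I \right)} = 18 - -39 - 3 I = 18 + 39 - 3 I = 57 - 3 I$)
$-43784 - k{\left(G{\left(8,-13 \right)},4 \left(5 + 6\right) \right)} = -43784 - \left(57 - 3 \cdot 4 \left(5 + 6\right)\right) = -43784 - \left(57 - 3 \cdot 4 \cdot 11\right) = -43784 - \left(57 - 132\right) = -43784 - -75 = -43784 + 75 = -43709$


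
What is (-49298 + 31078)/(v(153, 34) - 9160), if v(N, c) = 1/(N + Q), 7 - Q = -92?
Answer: 4591440/2308319 ≈ 1.9891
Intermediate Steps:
Q = 99 (Q = 7 - 1*(-92) = 7 + 92 = 99)
v(N, c) = 1/(99 + N) (v(N, c) = 1/(N + 99) = 1/(99 + N))
(-49298 + 31078)/(v(153, 34) - 9160) = (-49298 + 31078)/(1/(99 + 153) - 9160) = -18220/(1/252 - 9160) = -18220/(-2308319/252) = -18220*(-252/2308319) = 4591440/2308319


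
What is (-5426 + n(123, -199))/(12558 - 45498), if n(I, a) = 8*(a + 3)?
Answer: 3497/16470 ≈ 0.21233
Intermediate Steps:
n(I, a) = 24 + 8*a (n(I, a) = 8*(3 + a) = 24 + 8*a)
(-5426 + n(123, -199))/(12558 - 45498) = (-5426 + (24 + 8*(-199)))/(12558 - 45498) = (-5426 + (24 - 1592))/(-32940) = (-5426 - 1568)*(-1/32940) = -6994*(-1/32940) = 3497/16470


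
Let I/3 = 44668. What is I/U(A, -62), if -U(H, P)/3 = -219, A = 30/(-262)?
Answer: 44668/219 ≈ 203.96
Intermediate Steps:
I = 134004 (I = 3*44668 = 134004)
A = -15/131 (A = 30*(-1/262) = -15/131 ≈ -0.11450)
U(H, P) = 657 (U(H, P) = -3*(-219) = 657)
I/U(A, -62) = 134004/657 = 134004*(1/657) = 44668/219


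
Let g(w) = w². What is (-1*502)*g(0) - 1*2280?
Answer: -2280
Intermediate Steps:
(-1*502)*g(0) - 1*2280 = -1*502*0² - 1*2280 = -502*0 - 2280 = 0 - 2280 = -2280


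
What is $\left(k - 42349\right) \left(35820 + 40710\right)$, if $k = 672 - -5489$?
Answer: $-2769467640$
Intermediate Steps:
$k = 6161$ ($k = 672 + 5489 = 6161$)
$\left(k - 42349\right) \left(35820 + 40710\right) = \left(6161 - 42349\right) \left(35820 + 40710\right) = \left(-36188\right) 76530 = -2769467640$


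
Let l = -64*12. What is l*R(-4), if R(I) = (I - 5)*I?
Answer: -27648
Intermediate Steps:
R(I) = I*(-5 + I) (R(I) = (-5 + I)*I = I*(-5 + I))
l = -768
l*R(-4) = -(-3072)*(-5 - 4) = -(-3072)*(-9) = -768*36 = -27648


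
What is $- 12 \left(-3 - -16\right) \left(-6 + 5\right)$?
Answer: $156$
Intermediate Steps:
$- 12 \left(-3 - -16\right) \left(-6 + 5\right) = - 12 \left(-3 + 16\right) \left(-1\right) = \left(-12\right) 13 \left(-1\right) = \left(-156\right) \left(-1\right) = 156$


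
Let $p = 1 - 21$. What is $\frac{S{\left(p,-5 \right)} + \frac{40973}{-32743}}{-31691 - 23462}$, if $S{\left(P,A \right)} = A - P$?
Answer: $- \frac{450172}{1805874679} \approx -0.00024928$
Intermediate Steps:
$p = -20$ ($p = 1 - 21 = -20$)
$\frac{S{\left(p,-5 \right)} + \frac{40973}{-32743}}{-31691 - 23462} = \frac{\left(-5 - -20\right) + \frac{40973}{-32743}}{-31691 - 23462} = \frac{\left(-5 + 20\right) + 40973 \left(- \frac{1}{32743}\right)}{-55153} = \left(15 - \frac{40973}{32743}\right) \left(- \frac{1}{55153}\right) = \frac{450172}{32743} \left(- \frac{1}{55153}\right) = - \frac{450172}{1805874679}$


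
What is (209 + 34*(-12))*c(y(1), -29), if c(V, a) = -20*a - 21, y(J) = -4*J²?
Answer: -111241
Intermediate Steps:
c(V, a) = -21 - 20*a
(209 + 34*(-12))*c(y(1), -29) = (209 + 34*(-12))*(-21 - 20*(-29)) = (209 - 408)*(-21 + 580) = -199*559 = -111241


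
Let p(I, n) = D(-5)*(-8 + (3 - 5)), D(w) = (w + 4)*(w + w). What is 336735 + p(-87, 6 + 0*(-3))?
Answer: 336635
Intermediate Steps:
D(w) = 2*w*(4 + w) (D(w) = (4 + w)*(2*w) = 2*w*(4 + w))
p(I, n) = -100 (p(I, n) = (2*(-5)*(4 - 5))*(-8 + (3 - 5)) = (2*(-5)*(-1))*(-8 - 2) = 10*(-10) = -100)
336735 + p(-87, 6 + 0*(-3)) = 336735 - 100 = 336635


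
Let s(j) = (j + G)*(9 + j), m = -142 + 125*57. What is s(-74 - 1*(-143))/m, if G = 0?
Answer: 5382/6983 ≈ 0.77073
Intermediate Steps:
m = 6983 (m = -142 + 7125 = 6983)
s(j) = j*(9 + j) (s(j) = (j + 0)*(9 + j) = j*(9 + j))
s(-74 - 1*(-143))/m = ((-74 - 1*(-143))*(9 + (-74 - 1*(-143))))/6983 = ((-74 + 143)*(9 + (-74 + 143)))*(1/6983) = (69*(9 + 69))*(1/6983) = (69*78)*(1/6983) = 5382*(1/6983) = 5382/6983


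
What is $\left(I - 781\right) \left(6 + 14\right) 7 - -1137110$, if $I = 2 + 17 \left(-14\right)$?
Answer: $994730$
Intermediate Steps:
$I = -236$ ($I = 2 - 238 = -236$)
$\left(I - 781\right) \left(6 + 14\right) 7 - -1137110 = \left(-236 - 781\right) \left(6 + 14\right) 7 - -1137110 = - 1017 \cdot 20 \cdot 7 + 1137110 = \left(-1017\right) 140 + 1137110 = -142380 + 1137110 = 994730$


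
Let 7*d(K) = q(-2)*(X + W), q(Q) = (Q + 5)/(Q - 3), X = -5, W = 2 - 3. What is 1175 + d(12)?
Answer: 41143/35 ≈ 1175.5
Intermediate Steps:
W = -1
q(Q) = (5 + Q)/(-3 + Q)
d(K) = 18/35 (d(K) = (((5 - 2)/(-3 - 2))*(-5 - 1))/7 = ((3/(-5))*(-6))/7 = (-⅕*3*(-6))/7 = (-⅗*(-6))/7 = (⅐)*(18/5) = 18/35)
1175 + d(12) = 1175 + 18/35 = 41143/35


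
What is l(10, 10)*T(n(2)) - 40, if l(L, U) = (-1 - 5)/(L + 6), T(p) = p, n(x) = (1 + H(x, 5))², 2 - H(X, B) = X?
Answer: -323/8 ≈ -40.375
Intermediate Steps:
H(X, B) = 2 - X
n(x) = (3 - x)² (n(x) = (1 + (2 - x))² = (3 - x)²)
l(L, U) = -6/(6 + L)
l(10, 10)*T(n(2)) - 40 = (-6/(6 + 10))*(-3 + 2)² - 40 = -6/16*(-1)² - 40 = -6*1/16*1 - 40 = -3/8*1 - 40 = -3/8 - 40 = -323/8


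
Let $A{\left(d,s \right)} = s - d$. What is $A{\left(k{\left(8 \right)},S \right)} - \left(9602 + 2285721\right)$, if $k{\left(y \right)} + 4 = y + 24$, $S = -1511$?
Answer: $-2296862$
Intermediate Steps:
$k{\left(y \right)} = 20 + y$ ($k{\left(y \right)} = -4 + \left(y + 24\right) = -4 + \left(24 + y\right) = 20 + y$)
$A{\left(k{\left(8 \right)},S \right)} - \left(9602 + 2285721\right) = \left(-1511 - \left(20 + 8\right)\right) - \left(9602 + 2285721\right) = \left(-1511 - 28\right) - 2295323 = -1539 - 2295323 = -2296862$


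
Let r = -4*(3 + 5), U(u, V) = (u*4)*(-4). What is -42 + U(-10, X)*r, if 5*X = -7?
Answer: -5162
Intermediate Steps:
X = -7/5 (X = (⅕)*(-7) = -7/5 ≈ -1.4000)
U(u, V) = -16*u (U(u, V) = (4*u)*(-4) = -16*u)
r = -32 (r = -4*8 = -32)
-42 + U(-10, X)*r = -42 - 16*(-10)*(-32) = -42 + 160*(-32) = -42 - 5120 = -5162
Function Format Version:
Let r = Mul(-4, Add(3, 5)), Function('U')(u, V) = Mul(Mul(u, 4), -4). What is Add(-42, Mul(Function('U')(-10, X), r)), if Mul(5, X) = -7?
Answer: -5162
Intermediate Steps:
X = Rational(-7, 5) (X = Mul(Rational(1, 5), -7) = Rational(-7, 5) ≈ -1.4000)
Function('U')(u, V) = Mul(-16, u) (Function('U')(u, V) = Mul(Mul(4, u), -4) = Mul(-16, u))
r = -32 (r = Mul(-4, 8) = -32)
Add(-42, Mul(Function('U')(-10, X), r)) = Add(-42, Mul(Mul(-16, -10), -32)) = Add(-42, Mul(160, -32)) = Add(-42, -5120) = -5162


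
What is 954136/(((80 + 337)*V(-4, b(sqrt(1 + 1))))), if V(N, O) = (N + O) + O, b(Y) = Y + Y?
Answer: 238534/417 + 238534*sqrt(2)/417 ≈ 1381.0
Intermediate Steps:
b(Y) = 2*Y
V(N, O) = N + 2*O
954136/(((80 + 337)*V(-4, b(sqrt(1 + 1))))) = 954136/(((80 + 337)*(-4 + 2*(2*sqrt(1 + 1))))) = 954136/((417*(-4 + 2*(2*sqrt(2))))) = 954136/((417*(-4 + 4*sqrt(2)))) = 954136/(-1668 + 1668*sqrt(2))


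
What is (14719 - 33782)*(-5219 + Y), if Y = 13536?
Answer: -158546971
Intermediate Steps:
(14719 - 33782)*(-5219 + Y) = (14719 - 33782)*(-5219 + 13536) = -19063*8317 = -158546971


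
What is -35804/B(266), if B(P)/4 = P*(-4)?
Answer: 8951/1064 ≈ 8.4126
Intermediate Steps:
B(P) = -16*P (B(P) = 4*(P*(-4)) = 4*(-4*P) = -16*P)
-35804/B(266) = -35804/((-16*266)) = -35804/(-4256) = -35804*(-1/4256) = 8951/1064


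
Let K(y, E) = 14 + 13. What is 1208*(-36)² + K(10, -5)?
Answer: 1565595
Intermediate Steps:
K(y, E) = 27
1208*(-36)² + K(10, -5) = 1208*(-36)² + 27 = 1208*1296 + 27 = 1565568 + 27 = 1565595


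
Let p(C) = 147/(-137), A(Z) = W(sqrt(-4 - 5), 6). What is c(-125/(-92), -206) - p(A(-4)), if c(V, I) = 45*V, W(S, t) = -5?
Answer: 784149/12604 ≈ 62.214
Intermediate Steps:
A(Z) = -5
p(C) = -147/137 (p(C) = 147*(-1/137) = -147/137)
c(-125/(-92), -206) - p(A(-4)) = 45*(-125/(-92)) - 1*(-147/137) = 45*(-125*(-1/92)) + 147/137 = 45*(125/92) + 147/137 = 5625/92 + 147/137 = 784149/12604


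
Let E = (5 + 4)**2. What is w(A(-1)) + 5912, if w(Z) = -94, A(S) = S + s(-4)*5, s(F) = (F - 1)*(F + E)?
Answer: 5818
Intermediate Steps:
E = 81 (E = 9**2 = 81)
s(F) = (-1 + F)*(81 + F) (s(F) = (F - 1)*(F + 81) = (-1 + F)*(81 + F))
A(S) = -1925 + S (A(S) = S + (-81 + (-4)**2 + 80*(-4))*5 = S + (-81 + 16 - 320)*5 = S - 385*5 = S - 1925 = -1925 + S)
w(A(-1)) + 5912 = -94 + 5912 = 5818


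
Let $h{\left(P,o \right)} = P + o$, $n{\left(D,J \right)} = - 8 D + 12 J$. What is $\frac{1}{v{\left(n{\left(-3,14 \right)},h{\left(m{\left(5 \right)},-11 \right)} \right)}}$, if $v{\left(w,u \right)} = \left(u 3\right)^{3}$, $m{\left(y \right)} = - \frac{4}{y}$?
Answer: $- \frac{125}{5545233} \approx -2.2542 \cdot 10^{-5}$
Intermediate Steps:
$v{\left(w,u \right)} = 27 u^{3}$ ($v{\left(w,u \right)} = \left(3 u\right)^{3} = 27 u^{3}$)
$\frac{1}{v{\left(n{\left(-3,14 \right)},h{\left(m{\left(5 \right)},-11 \right)} \right)}} = \frac{1}{27 \left(- \frac{4}{5} - 11\right)^{3}} = \frac{1}{27 \left(- \frac{59}{5}\right)^{3}} = \frac{1}{27 \left(- \frac{205379}{125}\right)} = \frac{1}{- \frac{5545233}{125}} = - \frac{125}{5545233}$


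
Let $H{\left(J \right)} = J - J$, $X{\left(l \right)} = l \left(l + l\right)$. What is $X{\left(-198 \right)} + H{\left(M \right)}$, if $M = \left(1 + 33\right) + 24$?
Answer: $78408$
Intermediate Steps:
$X{\left(l \right)} = 2 l^{2}$ ($X{\left(l \right)} = l 2 l = 2 l^{2}$)
$M = 58$ ($M = 34 + 24 = 58$)
$H{\left(J \right)} = 0$
$X{\left(-198 \right)} + H{\left(M \right)} = 2 \left(-198\right)^{2} + 0 = 2 \cdot 39204 + 0 = 78408 + 0 = 78408$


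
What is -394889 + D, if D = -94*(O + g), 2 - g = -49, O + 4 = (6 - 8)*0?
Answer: -399307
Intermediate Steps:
O = -4 (O = -4 + (6 - 8)*0 = -4 - 2*0 = -4 + 0 = -4)
g = 51 (g = 2 - 1*(-49) = 2 + 49 = 51)
D = -4418 (D = -94*(-4 + 51) = -94*47 = -4418)
-394889 + D = -394889 - 4418 = -399307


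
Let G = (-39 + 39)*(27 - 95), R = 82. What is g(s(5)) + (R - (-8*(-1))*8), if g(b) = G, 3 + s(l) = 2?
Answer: 18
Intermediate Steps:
s(l) = -1 (s(l) = -3 + 2 = -1)
G = 0 (G = 0*(-68) = 0)
g(b) = 0
g(s(5)) + (R - (-8*(-1))*8) = 0 + (82 - (-8*(-1))*8) = 0 + (82 - 8*8) = 0 + (82 - 1*64) = 0 + (82 - 64) = 0 + 18 = 18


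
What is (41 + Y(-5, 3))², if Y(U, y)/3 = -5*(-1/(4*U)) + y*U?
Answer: 361/16 ≈ 22.563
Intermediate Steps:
Y(U, y) = 15/(4*U) + 3*U*y (Y(U, y) = 3*(-5*(-1/(4*U)) + y*U) = 3*(-5*(-1/(4*U)) + U*y) = 3*(-(-5)/(4*U) + U*y) = 3*(5/(4*U) + U*y) = 15/(4*U) + 3*U*y)
(41 + Y(-5, 3))² = (41 + ((15/4)/(-5) + 3*(-5)*3))² = (41 + ((15/4)*(-⅕) - 45))² = (41 + (-¾ - 45))² = (41 - 183/4)² = (-19/4)² = 361/16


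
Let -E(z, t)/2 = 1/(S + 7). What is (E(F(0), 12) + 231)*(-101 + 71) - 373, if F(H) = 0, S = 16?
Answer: -167909/23 ≈ -7300.4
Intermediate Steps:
E(z, t) = -2/23 (E(z, t) = -2/(16 + 7) = -2/23)
(E(F(0), 12) + 231)*(-101 + 71) - 373 = (-2/23 + 231)*(-101 + 71) - 373 = (5311/23)*(-30) - 373 = -159330/23 - 373 = -167909/23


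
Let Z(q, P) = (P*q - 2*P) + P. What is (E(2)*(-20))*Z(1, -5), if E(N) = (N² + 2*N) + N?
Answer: 0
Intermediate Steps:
E(N) = N² + 3*N
Z(q, P) = -P + P*q (Z(q, P) = (-2*P + P*q) + P = -P + P*q)
(E(2)*(-20))*Z(1, -5) = ((2*(3 + 2))*(-20))*(-5*(-1 + 1)) = ((2*5)*(-20))*(-5*0) = (10*(-20))*0 = -200*0 = 0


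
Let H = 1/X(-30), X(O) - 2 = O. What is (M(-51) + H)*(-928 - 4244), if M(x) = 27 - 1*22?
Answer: -179727/7 ≈ -25675.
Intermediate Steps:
M(x) = 5 (M(x) = 27 - 22 = 5)
X(O) = 2 + O
H = -1/28 (H = 1/(2 - 30) = 1/(-28) = -1/28 ≈ -0.035714)
(M(-51) + H)*(-928 - 4244) = (5 - 1/28)*(-928 - 4244) = (139/28)*(-5172) = -179727/7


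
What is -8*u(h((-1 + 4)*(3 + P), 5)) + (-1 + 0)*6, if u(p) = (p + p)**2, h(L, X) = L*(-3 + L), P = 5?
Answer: -8128518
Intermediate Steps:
u(p) = 4*p**2 (u(p) = (2*p)**2 = 4*p**2)
-8*u(h((-1 + 4)*(3 + P), 5)) + (-1 + 0)*6 = -32*(((-1 + 4)*(3 + 5))*(-3 + (-1 + 4)*(3 + 5)))**2 + (-1 + 0)*6 = -32*((3*8)*(-3 + 3*8))**2 - 1*6 = -32*(24*(-3 + 24))**2 - 6 = -32*(24*21)**2 - 6 = -32*504**2 - 6 = -32*254016 - 6 = -8*1016064 - 6 = -8128512 - 6 = -8128518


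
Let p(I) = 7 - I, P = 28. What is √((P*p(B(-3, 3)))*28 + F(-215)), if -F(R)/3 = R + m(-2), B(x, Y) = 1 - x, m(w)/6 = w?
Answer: 3*√337 ≈ 55.073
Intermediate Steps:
m(w) = 6*w
F(R) = 36 - 3*R (F(R) = -3*(R + 6*(-2)) = -3*(R - 12) = -3*(-12 + R) = 36 - 3*R)
√((P*p(B(-3, 3)))*28 + F(-215)) = √((28*(7 - (1 - 1*(-3))))*28 + (36 - 3*(-215))) = √((28*(7 - (1 + 3)))*28 + (36 + 645)) = √((28*(7 - 1*4))*28 + 681) = √((28*(7 - 4))*28 + 681) = √((28*3)*28 + 681) = √(84*28 + 681) = √(2352 + 681) = √3033 = 3*√337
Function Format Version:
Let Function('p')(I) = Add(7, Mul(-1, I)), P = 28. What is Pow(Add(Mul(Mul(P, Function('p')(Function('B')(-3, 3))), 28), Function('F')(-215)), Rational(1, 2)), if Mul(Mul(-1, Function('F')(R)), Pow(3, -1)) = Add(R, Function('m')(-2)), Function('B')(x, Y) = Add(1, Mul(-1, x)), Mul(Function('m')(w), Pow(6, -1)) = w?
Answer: Mul(3, Pow(337, Rational(1, 2))) ≈ 55.073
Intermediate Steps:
Function('m')(w) = Mul(6, w)
Function('F')(R) = Add(36, Mul(-3, R)) (Function('F')(R) = Mul(-3, Add(R, Mul(6, -2))) = Mul(-3, Add(R, -12)) = Mul(-3, Add(-12, R)) = Add(36, Mul(-3, R)))
Pow(Add(Mul(Mul(P, Function('p')(Function('B')(-3, 3))), 28), Function('F')(-215)), Rational(1, 2)) = Pow(Add(Mul(Mul(28, Add(7, Mul(-1, Add(1, Mul(-1, -3))))), 28), Add(36, Mul(-3, -215))), Rational(1, 2)) = Pow(Add(Mul(Mul(28, Add(7, Mul(-1, Add(1, 3)))), 28), Add(36, 645)), Rational(1, 2)) = Pow(Add(Mul(Mul(28, Add(7, Mul(-1, 4))), 28), 681), Rational(1, 2)) = Pow(Add(Mul(Mul(28, Add(7, -4)), 28), 681), Rational(1, 2)) = Pow(Add(Mul(Mul(28, 3), 28), 681), Rational(1, 2)) = Pow(Add(Mul(84, 28), 681), Rational(1, 2)) = Pow(Add(2352, 681), Rational(1, 2)) = Pow(3033, Rational(1, 2)) = Mul(3, Pow(337, Rational(1, 2)))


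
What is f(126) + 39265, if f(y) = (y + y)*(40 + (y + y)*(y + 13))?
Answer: 8876401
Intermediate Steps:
f(y) = 2*y*(40 + 2*y*(13 + y)) (f(y) = (2*y)*(40 + (2*y)*(13 + y)) = (2*y)*(40 + 2*y*(13 + y)) = 2*y*(40 + 2*y*(13 + y)))
f(126) + 39265 = 4*126*(20 + 126² + 13*126) + 39265 = 4*126*(20 + 15876 + 1638) + 39265 = 4*126*17534 + 39265 = 8837136 + 39265 = 8876401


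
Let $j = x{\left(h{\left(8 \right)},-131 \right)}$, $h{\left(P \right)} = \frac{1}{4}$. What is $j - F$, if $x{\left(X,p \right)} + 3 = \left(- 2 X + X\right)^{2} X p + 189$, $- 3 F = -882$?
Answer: $- \frac{7043}{64} \approx -110.05$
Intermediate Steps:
$F = 294$ ($F = \left(- \frac{1}{3}\right) \left(-882\right) = 294$)
$h{\left(P \right)} = \frac{1}{4}$
$x{\left(X,p \right)} = 186 + p X^{3}$ ($x{\left(X,p \right)} = -3 + \left(\left(- 2 X + X\right)^{2} X p + 189\right) = -3 + \left(\left(- X\right)^{2} X p + 189\right) = -3 + \left(X^{2} X p + 189\right) = -3 + \left(X^{3} p + 189\right) = -3 + \left(p X^{3} + 189\right) = -3 + \left(189 + p X^{3}\right) = 186 + p X^{3}$)
$j = \frac{11773}{64}$ ($j = 186 - \frac{131}{64} = \frac{11773}{64} \approx 183.95$)
$j - F = \frac{11773}{64} - 294 = - \frac{7043}{64}$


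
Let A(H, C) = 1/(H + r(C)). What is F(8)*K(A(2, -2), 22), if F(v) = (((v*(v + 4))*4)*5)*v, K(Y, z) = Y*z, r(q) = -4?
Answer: -168960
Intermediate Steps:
A(H, C) = 1/(-4 + H) (A(H, C) = 1/(H - 4) = 1/(-4 + H))
F(v) = 20*v²*(4 + v) (F(v) = (((v*(4 + v))*4)*5)*v = ((4*v*(4 + v))*5)*v = (20*v*(4 + v))*v = 20*v²*(4 + v))
F(8)*K(A(2, -2), 22) = (20*8²*(4 + 8))*(22/(-4 + 2)) = (20*64*12)*(22/(-2)) = 15360*(-½*22) = 15360*(-11) = -168960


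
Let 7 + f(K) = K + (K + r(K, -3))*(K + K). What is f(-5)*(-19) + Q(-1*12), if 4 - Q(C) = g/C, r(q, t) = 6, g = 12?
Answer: 423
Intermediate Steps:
Q(C) = 4 - 12/C
f(K) = -7 + K + 2*K*(6 + K) (f(K) = -7 + (K + (K + 6)*(K + K)) = -7 + (K + (6 + K)*(2*K)) = -7 + (K + 2*K*(6 + K)) = -7 + K + 2*K*(6 + K))
f(-5)*(-19) + Q(-1*12) = (-7 + 2*(-5)² + 13*(-5))*(-19) + (4 - 12/((-1*12))) = (-7 + 2*25 - 65)*(-19) + (4 - 12/(-12)) = (-7 + 50 - 65)*(-19) + (4 - 12*(-1/12)) = -22*(-19) + (4 + 1) = 418 + 5 = 423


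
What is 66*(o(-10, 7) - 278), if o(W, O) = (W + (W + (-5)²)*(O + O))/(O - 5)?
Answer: -11748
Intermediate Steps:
o(W, O) = (W + 2*O*(25 + W))/(-5 + O) (o(W, O) = (W + (W + 25)*(2*O))/(-5 + O) = (W + (25 + W)*(2*O))/(-5 + O) = (W + 2*O*(25 + W))/(-5 + O))
66*(o(-10, 7) - 278) = 66*((-10 + 50*7 + 2*7*(-10))/(-5 + 7) - 278) = 66*((-10 + 350 - 140)/2 - 278) = 66*((½)*200 - 278) = 66*(100 - 278) = 66*(-178) = -11748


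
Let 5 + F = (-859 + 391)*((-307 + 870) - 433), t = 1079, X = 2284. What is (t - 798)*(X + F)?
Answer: -16455641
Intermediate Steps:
F = -60845 (F = -5 + (-859 + 391)*((-307 + 870) - 433) = -5 - 468*(563 - 433) = -5 - 468*130 = -5 - 60840 = -60845)
(t - 798)*(X + F) = (1079 - 798)*(2284 - 60845) = 281*(-58561) = -16455641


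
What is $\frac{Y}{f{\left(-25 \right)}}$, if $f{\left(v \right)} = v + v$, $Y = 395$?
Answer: $- \frac{79}{10} \approx -7.9$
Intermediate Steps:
$f{\left(v \right)} = 2 v$
$\frac{Y}{f{\left(-25 \right)}} = \frac{395}{2 \left(-25\right)} = \frac{395}{-50} = 395 \left(- \frac{1}{50}\right) = - \frac{79}{10}$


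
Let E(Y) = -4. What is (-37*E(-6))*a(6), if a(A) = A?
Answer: 888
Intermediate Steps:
(-37*E(-6))*a(6) = -37*(-4)*6 = 148*6 = 888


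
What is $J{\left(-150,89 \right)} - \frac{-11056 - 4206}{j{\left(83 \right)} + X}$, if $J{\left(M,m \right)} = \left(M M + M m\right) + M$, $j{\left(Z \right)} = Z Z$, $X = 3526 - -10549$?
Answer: $\frac{94345631}{10482} \approx 9000.7$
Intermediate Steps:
$X = 14075$ ($X = 3526 + 10549 = 14075$)
$j{\left(Z \right)} = Z^{2}$
$J{\left(M,m \right)} = M + M^{2} + M m$ ($J{\left(M,m \right)} = \left(M^{2} + M m\right) + M = M + M^{2} + M m$)
$J{\left(-150,89 \right)} - \frac{-11056 - 4206}{j{\left(83 \right)} + X} = - 150 \left(1 - 150 + 89\right) - \frac{-11056 - 4206}{83^{2} + 14075} = \left(-150\right) \left(-60\right) - - \frac{15262}{6889 + 14075} = 9000 - - \frac{15262}{20964} = 9000 - \left(-15262\right) \frac{1}{20964} = 9000 - - \frac{7631}{10482} = 9000 + \frac{7631}{10482} = \frac{94345631}{10482}$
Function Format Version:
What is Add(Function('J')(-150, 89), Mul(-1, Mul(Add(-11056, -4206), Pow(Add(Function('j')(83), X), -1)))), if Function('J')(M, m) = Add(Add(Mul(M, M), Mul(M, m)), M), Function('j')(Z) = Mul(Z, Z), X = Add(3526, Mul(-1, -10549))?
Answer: Rational(94345631, 10482) ≈ 9000.7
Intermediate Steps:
X = 14075 (X = Add(3526, 10549) = 14075)
Function('j')(Z) = Pow(Z, 2)
Function('J')(M, m) = Add(M, Pow(M, 2), Mul(M, m)) (Function('J')(M, m) = Add(Add(Pow(M, 2), Mul(M, m)), M) = Add(M, Pow(M, 2), Mul(M, m)))
Add(Function('J')(-150, 89), Mul(-1, Mul(Add(-11056, -4206), Pow(Add(Function('j')(83), X), -1)))) = Add(Mul(-150, Add(1, -150, 89)), Mul(-1, Mul(Add(-11056, -4206), Pow(Add(Pow(83, 2), 14075), -1)))) = Add(Mul(-150, -60), Mul(-1, Mul(-15262, Pow(Add(6889, 14075), -1)))) = Add(9000, Mul(-1, Mul(-15262, Pow(20964, -1)))) = Add(9000, Mul(-1, Mul(-15262, Rational(1, 20964)))) = Add(9000, Mul(-1, Rational(-7631, 10482))) = Add(9000, Rational(7631, 10482)) = Rational(94345631, 10482)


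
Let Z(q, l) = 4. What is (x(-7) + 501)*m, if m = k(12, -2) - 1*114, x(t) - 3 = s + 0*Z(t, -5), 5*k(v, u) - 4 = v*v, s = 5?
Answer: -214798/5 ≈ -42960.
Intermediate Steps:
k(v, u) = ⅘ + v²/5 (k(v, u) = ⅘ + (v*v)/5 = ⅘ + v²/5)
x(t) = 8 (x(t) = 3 + (5 + 0*4) = 3 + (5 + 0) = 3 + 5 = 8)
m = -422/5 (m = (⅘ + (⅕)*12²) - 1*114 = (⅘ + (⅕)*144) - 114 = (⅘ + 144/5) - 114 = 148/5 - 114 = -422/5 ≈ -84.400)
(x(-7) + 501)*m = (8 + 501)*(-422/5) = 509*(-422/5) = -214798/5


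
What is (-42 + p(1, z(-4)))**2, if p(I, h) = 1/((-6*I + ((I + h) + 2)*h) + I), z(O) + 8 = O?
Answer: 18705625/10609 ≈ 1763.2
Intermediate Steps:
z(O) = -8 + O
p(I, h) = 1/(-5*I + h*(2 + I + h)) (p(I, h) = 1/((-6*I + (2 + I + h)*h) + I) = 1/((-6*I + h*(2 + I + h)) + I) = 1/(-5*I + h*(2 + I + h)))
(-42 + p(1, z(-4)))**2 = (-42 + 1/((-8 - 4)**2 - 5*1 + 2*(-8 - 4) + 1*(-8 - 4)))**2 = (-42 + 1/((-12)**2 - 5 + 2*(-12) + 1*(-12)))**2 = (-42 + 1/(144 - 5 - 24 - 12))**2 = (-42 + 1/103)**2 = (-4325/103)**2 = 18705625/10609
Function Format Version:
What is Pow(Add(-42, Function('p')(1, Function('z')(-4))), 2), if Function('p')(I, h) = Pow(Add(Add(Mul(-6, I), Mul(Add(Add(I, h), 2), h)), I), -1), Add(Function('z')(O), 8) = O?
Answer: Rational(18705625, 10609) ≈ 1763.2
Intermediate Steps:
Function('z')(O) = Add(-8, O)
Function('p')(I, h) = Pow(Add(Mul(-5, I), Mul(h, Add(2, I, h))), -1) (Function('p')(I, h) = Pow(Add(Add(Mul(-6, I), Mul(Add(2, I, h), h)), I), -1) = Pow(Add(Add(Mul(-6, I), Mul(h, Add(2, I, h))), I), -1) = Pow(Add(Mul(-5, I), Mul(h, Add(2, I, h))), -1))
Pow(Add(-42, Function('p')(1, Function('z')(-4))), 2) = Pow(Add(-42, Pow(Add(Pow(Add(-8, -4), 2), Mul(-5, 1), Mul(2, Add(-8, -4)), Mul(1, Add(-8, -4))), -1)), 2) = Pow(Add(-42, Pow(Add(Pow(-12, 2), -5, Mul(2, -12), Mul(1, -12)), -1)), 2) = Pow(Add(-42, Pow(Add(144, -5, -24, -12), -1)), 2) = Pow(Add(-42, Pow(103, -1)), 2) = Pow(Add(-42, Rational(1, 103)), 2) = Pow(Rational(-4325, 103), 2) = Rational(18705625, 10609)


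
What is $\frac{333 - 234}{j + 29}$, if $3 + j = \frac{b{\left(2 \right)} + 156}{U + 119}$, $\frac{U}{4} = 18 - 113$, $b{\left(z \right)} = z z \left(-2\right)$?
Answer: $\frac{25839}{6638} \approx 3.8926$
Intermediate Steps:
$b{\left(z \right)} = - 2 z^{2}$ ($b{\left(z \right)} = z^{2} \left(-2\right) = - 2 z^{2}$)
$U = -380$ ($U = 4 \left(18 - 113\right) = 4 \left(-95\right) = -380$)
$j = - \frac{931}{261}$ ($j = -3 + \frac{- 2 \cdot 2^{2} + 156}{-380 + 119} = -3 + \frac{\left(-2\right) 4 + 156}{-261} = -3 + \left(-8 + 156\right) \left(- \frac{1}{261}\right) = -3 + 148 \left(- \frac{1}{261}\right) = -3 - \frac{148}{261} = - \frac{931}{261} \approx -3.5671$)
$\frac{333 - 234}{j + 29} = \frac{333 - 234}{- \frac{931}{261} + 29} = \frac{333 - 234}{\frac{6638}{261}} = 99 \cdot \frac{261}{6638} = \frac{25839}{6638}$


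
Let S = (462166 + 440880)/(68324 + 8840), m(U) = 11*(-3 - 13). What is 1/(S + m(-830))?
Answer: -38582/6338909 ≈ -0.0060865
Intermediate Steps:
m(U) = -176 (m(U) = 11*(-16) = -176)
S = 451523/38582 (S = 903046/77164 = 903046*(1/77164) = 451523/38582 ≈ 11.703)
1/(S + m(-830)) = 1/(451523/38582 - 176) = 1/(-6338909/38582) = -38582/6338909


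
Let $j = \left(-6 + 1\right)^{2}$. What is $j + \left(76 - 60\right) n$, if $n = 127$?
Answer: $2057$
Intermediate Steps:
$j = 25$ ($j = \left(-5\right)^{2} = 25$)
$j + \left(76 - 60\right) n = 25 + \left(76 - 60\right) 127 = 25 + 16 \cdot 127 = 25 + 2032 = 2057$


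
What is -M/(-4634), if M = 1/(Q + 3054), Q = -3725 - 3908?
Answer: -1/21219086 ≈ -4.7127e-8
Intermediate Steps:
Q = -7633
M = -1/4579 (M = 1/(-7633 + 3054) = 1/(-4579) = -1/4579 ≈ -0.00021839)
-M/(-4634) = -(-1)/(4579*(-4634)) = -(-1)*(-1)/(4579*4634) = -1*1/21219086 = -1/21219086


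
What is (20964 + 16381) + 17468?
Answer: 54813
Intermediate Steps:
(20964 + 16381) + 17468 = 37345 + 17468 = 54813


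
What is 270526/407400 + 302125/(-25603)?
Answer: -58079723911/5215331100 ≈ -11.136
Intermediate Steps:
270526/407400 + 302125/(-25603) = 270526*(1/407400) + 302125*(-1/25603) = 135263/203700 - 302125/25603 = -58079723911/5215331100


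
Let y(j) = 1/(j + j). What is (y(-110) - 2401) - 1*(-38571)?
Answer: 7957399/220 ≈ 36170.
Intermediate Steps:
y(j) = 1/(2*j)
(y(-110) - 2401) - 1*(-38571) = ((½)/(-110) - 2401) - 1*(-38571) = ((½)*(-1/110) - 2401) + 38571 = (-1/220 - 2401) + 38571 = -528221/220 + 38571 = 7957399/220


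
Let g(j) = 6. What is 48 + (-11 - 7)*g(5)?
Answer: -60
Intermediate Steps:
48 + (-11 - 7)*g(5) = 48 + (-11 - 7)*6 = 48 - 18*6 = 48 - 108 = -60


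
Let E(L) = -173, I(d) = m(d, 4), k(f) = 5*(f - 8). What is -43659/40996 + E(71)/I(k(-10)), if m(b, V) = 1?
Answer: -7135967/40996 ≈ -174.06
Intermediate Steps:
k(f) = -40 + 5*f (k(f) = 5*(-8 + f) = -40 + 5*f)
I(d) = 1
-43659/40996 + E(71)/I(k(-10)) = -43659/40996 - 173/1 = -43659*1/40996 - 173*1 = -43659/40996 - 173 = -7135967/40996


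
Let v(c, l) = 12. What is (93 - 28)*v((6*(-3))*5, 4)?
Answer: 780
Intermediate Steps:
(93 - 28)*v((6*(-3))*5, 4) = (93 - 28)*12 = 65*12 = 780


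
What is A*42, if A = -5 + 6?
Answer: 42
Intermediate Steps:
A = 1
A*42 = 1*42 = 42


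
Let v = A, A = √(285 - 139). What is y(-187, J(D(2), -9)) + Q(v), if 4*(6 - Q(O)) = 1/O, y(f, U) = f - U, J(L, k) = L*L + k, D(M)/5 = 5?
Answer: -797 - √146/584 ≈ -797.02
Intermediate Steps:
D(M) = 25 (D(M) = 5*5 = 25)
J(L, k) = k + L² (J(L, k) = L² + k = k + L²)
A = √146 ≈ 12.083
v = √146 ≈ 12.083
Q(O) = 6 - 1/(4*O)
y(-187, J(D(2), -9)) + Q(v) = (-187 - (-9 + 25²)) + (6 - √146/146/4) = (-187 - (-9 + 625)) + (6 - √146/584) = (-187 - 1*616) + (6 - √146/584) = (-187 - 616) + (6 - √146/584) = -803 + (6 - √146/584) = -797 - √146/584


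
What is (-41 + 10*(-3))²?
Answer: 5041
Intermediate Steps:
(-41 + 10*(-3))² = (-41 - 30)² = (-71)² = 5041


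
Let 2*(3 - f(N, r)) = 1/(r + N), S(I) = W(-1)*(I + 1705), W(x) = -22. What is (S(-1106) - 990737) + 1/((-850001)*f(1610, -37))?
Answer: -8052863450699001/8021459437 ≈ -1.0039e+6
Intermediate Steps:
S(I) = -37510 - 22*I (S(I) = -22*(I + 1705) = -22*(1705 + I) = -37510 - 22*I)
f(N, r) = 3 - 1/(2*(N + r)) (f(N, r) = 3 - 1/(2*(r + N)) = 3 - 1/(2*(N + r)))
(S(-1106) - 990737) + 1/((-850001)*f(1610, -37)) = ((-37510 - 22*(-1106)) - 990737) + 1/((-850001)*(((-½ + 3*1610 + 3*(-37))/(1610 - 37)))) = ((-37510 + 24332) - 990737) - 1573/(-½ + 4830 - 111)/850001 = (-13178 - 990737) - 1/(850001*((1/1573)*(9437/2))) = -1003915 - 1/(850001*9437/3146) = -1003915 - 1/850001*3146/9437 = -1003915 - 3146/8021459437 = -8052863450699001/8021459437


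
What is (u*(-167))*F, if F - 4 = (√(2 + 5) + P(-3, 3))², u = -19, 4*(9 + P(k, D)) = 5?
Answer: 3607701/16 - 98363*√7/2 ≈ 95359.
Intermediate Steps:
P(k, D) = -31/4 (P(k, D) = -9 + (¼)*5 = -9 + 5/4 = -31/4)
F = 4 + (-31/4 + √7)² (F = 4 + (√(2 + 5) - 31/4)² = 4 + (√7 - 31/4)² = 4 + (-31/4 + √7)² ≈ 30.053)
(u*(-167))*F = (-19*(-167))*(1137/16 - 31*√7/2) = 3173*(1137/16 - 31*√7/2) = 3607701/16 - 98363*√7/2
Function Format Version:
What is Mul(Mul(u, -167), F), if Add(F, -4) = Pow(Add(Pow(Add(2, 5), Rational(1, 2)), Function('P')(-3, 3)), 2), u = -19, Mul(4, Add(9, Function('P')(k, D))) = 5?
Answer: Add(Rational(3607701, 16), Mul(Rational(-98363, 2), Pow(7, Rational(1, 2)))) ≈ 95359.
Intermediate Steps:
Function('P')(k, D) = Rational(-31, 4) (Function('P')(k, D) = Add(-9, Mul(Rational(1, 4), 5)) = Add(-9, Rational(5, 4)) = Rational(-31, 4))
F = Add(4, Pow(Add(Rational(-31, 4), Pow(7, Rational(1, 2))), 2)) (F = Add(4, Pow(Add(Pow(Add(2, 5), Rational(1, 2)), Rational(-31, 4)), 2)) = Add(4, Pow(Add(Pow(7, Rational(1, 2)), Rational(-31, 4)), 2)) = Add(4, Pow(Add(Rational(-31, 4), Pow(7, Rational(1, 2))), 2)) ≈ 30.053)
Mul(Mul(u, -167), F) = Mul(Mul(-19, -167), Add(Rational(1137, 16), Mul(Rational(-31, 2), Pow(7, Rational(1, 2))))) = Mul(3173, Add(Rational(1137, 16), Mul(Rational(-31, 2), Pow(7, Rational(1, 2))))) = Add(Rational(3607701, 16), Mul(Rational(-98363, 2), Pow(7, Rational(1, 2))))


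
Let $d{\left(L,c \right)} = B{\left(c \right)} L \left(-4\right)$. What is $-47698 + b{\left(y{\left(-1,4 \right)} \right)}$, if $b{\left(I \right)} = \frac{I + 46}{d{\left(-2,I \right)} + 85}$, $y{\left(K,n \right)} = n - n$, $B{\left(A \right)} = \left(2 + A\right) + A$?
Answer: $- \frac{4817452}{101} \approx -47698.0$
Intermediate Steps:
$B{\left(A \right)} = 2 + 2 A$
$d{\left(L,c \right)} = - 4 L \left(2 + 2 c\right)$ ($d{\left(L,c \right)} = \left(2 + 2 c\right) L \left(-4\right) = L \left(2 + 2 c\right) \left(-4\right) = - 4 L \left(2 + 2 c\right)$)
$y{\left(K,n \right)} = 0$
$b{\left(I \right)} = \frac{46 + I}{101 + 16 I}$ ($b{\left(I \right)} = \frac{I + 46}{\left(-8\right) \left(-2\right) \left(1 + I\right) + 85} = \frac{46 + I}{\left(16 + 16 I\right) + 85} = \frac{46 + I}{101 + 16 I}$)
$-47698 + b{\left(y{\left(-1,4 \right)} \right)} = -47698 + \frac{46 + 0}{101 + 16 \cdot 0} = -47698 + \frac{1}{101 + 0} \cdot 46 = -47698 + \frac{1}{101} \cdot 46 = -47698 + \frac{46}{101} = - \frac{4817452}{101}$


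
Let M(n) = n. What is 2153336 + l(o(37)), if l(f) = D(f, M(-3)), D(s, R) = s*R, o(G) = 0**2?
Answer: 2153336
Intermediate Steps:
o(G) = 0
D(s, R) = R*s
l(f) = -3*f
2153336 + l(o(37)) = 2153336 - 3*0 = 2153336 + 0 = 2153336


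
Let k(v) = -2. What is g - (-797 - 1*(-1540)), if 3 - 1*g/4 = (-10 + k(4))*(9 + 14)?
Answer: 373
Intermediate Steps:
g = 1116 (g = 12 - 4*(-10 - 2)*(9 + 14) = 12 - (-48)*23 = 12 - 4*(-276) = 12 + 1104 = 1116)
g - (-797 - 1*(-1540)) = 1116 - (-797 - 1*(-1540)) = 1116 - (-797 + 1540) = 1116 - 1*743 = 1116 - 743 = 373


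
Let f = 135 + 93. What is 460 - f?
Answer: 232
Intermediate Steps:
f = 228
460 - f = 460 - 1*228 = 460 - 228 = 232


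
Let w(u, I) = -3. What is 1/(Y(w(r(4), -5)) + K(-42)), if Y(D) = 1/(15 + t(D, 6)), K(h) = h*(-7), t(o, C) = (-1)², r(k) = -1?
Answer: 16/4705 ≈ 0.0034006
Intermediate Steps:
t(o, C) = 1
K(h) = -7*h
Y(D) = 1/16 (Y(D) = 1/(15 + 1) = 1/16)
1/(Y(w(r(4), -5)) + K(-42)) = 1/(1/16 - 7*(-42)) = 1/(1/16 + 294) = 1/(4705/16) = 16/4705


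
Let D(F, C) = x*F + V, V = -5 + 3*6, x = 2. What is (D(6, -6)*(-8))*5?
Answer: -1000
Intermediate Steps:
V = 13 (V = -5 + 18 = 13)
D(F, C) = 13 + 2*F (D(F, C) = 2*F + 13 = 13 + 2*F)
(D(6, -6)*(-8))*5 = ((13 + 2*6)*(-8))*5 = ((13 + 12)*(-8))*5 = (25*(-8))*5 = -200*5 = -1000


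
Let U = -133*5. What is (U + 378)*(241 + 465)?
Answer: -202622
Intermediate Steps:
U = -665
(U + 378)*(241 + 465) = (-665 + 378)*(241 + 465) = -287*706 = -202622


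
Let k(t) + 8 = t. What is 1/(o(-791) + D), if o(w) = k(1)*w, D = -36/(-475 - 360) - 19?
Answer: 835/4607566 ≈ 0.00018122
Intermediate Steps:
k(t) = -8 + t
D = -15829/835 (D = -36/(-835) - 19 = -1/835*(-36) - 19 = 36/835 - 19 = -15829/835 ≈ -18.957)
o(w) = -7*w (o(w) = (-8 + 1)*w = -7*w)
1/(o(-791) + D) = 1/(-7*(-791) - 15829/835) = 1/(5537 - 15829/835) = 1/(4607566/835) = 835/4607566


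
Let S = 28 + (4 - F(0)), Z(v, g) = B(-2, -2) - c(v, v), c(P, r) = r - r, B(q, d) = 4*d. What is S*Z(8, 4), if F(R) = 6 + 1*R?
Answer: -208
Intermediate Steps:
c(P, r) = 0
Z(v, g) = -8 (Z(v, g) = 4*(-2) - 1*0 = -8 + 0 = -8)
F(R) = 6 + R
S = 26 (S = 28 + (4 - (6 + 0)) = 28 + (4 - 1*6) = 28 + (4 - 6) = 28 - 2 = 26)
S*Z(8, 4) = 26*(-8) = -208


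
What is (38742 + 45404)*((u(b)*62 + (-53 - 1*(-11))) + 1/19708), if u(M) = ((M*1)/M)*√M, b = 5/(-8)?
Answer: -34825294655/9854 + 1304263*I*√10 ≈ -3.5341e+6 + 4.1244e+6*I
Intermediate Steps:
b = -5/8 (b = 5*(-⅛) = -5/8 ≈ -0.62500)
u(M) = √M (u(M) = (M/M)*√M = 1*√M = √M)
(38742 + 45404)*((u(b)*62 + (-53 - 1*(-11))) + 1/19708) = (38742 + 45404)*((√(-5/8)*62 + (-53 - 1*(-11))) + 1/19708) = 84146*(((I*√10/4)*62 + (-53 + 11)) + 1/19708) = 84146*((31*I*√10/2 - 42) + 1/19708) = 84146*((-42 + 31*I*√10/2) + 1/19708) = 84146*(-827735/19708 + 31*I*√10/2) = -34825294655/9854 + 1304263*I*√10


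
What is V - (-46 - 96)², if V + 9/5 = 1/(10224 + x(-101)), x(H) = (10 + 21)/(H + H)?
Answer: -208233763883/10326085 ≈ -20166.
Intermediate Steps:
x(H) = 31/(2*H) (x(H) = 31/((2*H)) = 31*(1/(2*H)) = 31/(2*H))
V = -18585943/10326085 (V = -9/5 + 1/(10224 + (31/2)/(-101)) = -9/5 + 1/(10224 + (31/2)*(-1/101)) = -9/5 + 1/(10224 - 31/202) = -9/5 + 1/(2065217/202) = -9/5 + 202/2065217 = -18585943/10326085 ≈ -1.7999)
V - (-46 - 96)² = -18585943/10326085 - (-46 - 96)² = -18585943/10326085 - 1*(-142)² = -18585943/10326085 - 1*20164 = -18585943/10326085 - 20164 = -208233763883/10326085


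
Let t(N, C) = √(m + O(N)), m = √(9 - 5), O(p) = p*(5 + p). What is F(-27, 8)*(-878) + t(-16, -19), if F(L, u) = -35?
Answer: 30730 + √178 ≈ 30743.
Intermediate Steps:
m = 2 (m = √4 = 2)
t(N, C) = √(2 + N*(5 + N))
F(-27, 8)*(-878) + t(-16, -19) = -35*(-878) + √(2 - 16*(5 - 16)) = 30730 + √(2 - 16*(-11)) = 30730 + √(2 + 176) = 30730 + √178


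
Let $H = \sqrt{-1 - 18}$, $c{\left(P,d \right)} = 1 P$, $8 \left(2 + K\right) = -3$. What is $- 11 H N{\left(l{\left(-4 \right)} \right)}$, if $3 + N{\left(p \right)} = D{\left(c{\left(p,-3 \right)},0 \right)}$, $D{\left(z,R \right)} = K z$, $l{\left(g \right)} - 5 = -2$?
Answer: $\frac{891 i \sqrt{19}}{8} \approx 485.47 i$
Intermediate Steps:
$K = - \frac{19}{8}$ ($K = -2 + \frac{1}{8} \left(-3\right) = -2 - \frac{3}{8} = - \frac{19}{8} \approx -2.375$)
$l{\left(g \right)} = 3$ ($l{\left(g \right)} = 5 - 2 = 3$)
$c{\left(P,d \right)} = P$
$H = i \sqrt{19}$ ($H = \sqrt{-1 - 18} = \sqrt{-19} = i \sqrt{19} \approx 4.3589 i$)
$D{\left(z,R \right)} = - \frac{19 z}{8}$
$N{\left(p \right)} = -3 - \frac{19 p}{8}$
$- 11 H N{\left(l{\left(-4 \right)} \right)} = - 11 i \sqrt{19} \left(-3 - \frac{57}{8}\right) = - 11 i \sqrt{19} \left(- \frac{81}{8}\right) = \frac{891 i \sqrt{19}}{8}$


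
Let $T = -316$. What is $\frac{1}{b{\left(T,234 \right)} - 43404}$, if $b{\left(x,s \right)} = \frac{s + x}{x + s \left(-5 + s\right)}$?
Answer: $- \frac{26635}{1156065581} \approx -2.3039 \cdot 10^{-5}$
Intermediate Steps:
$b{\left(x,s \right)} = \frac{s + x}{x + s \left(-5 + s\right)}$
$\frac{1}{b{\left(T,234 \right)} - 43404} = \frac{1}{\frac{234 - 316}{-316 + 234^{2} - 1170} - 43404} = \frac{1}{\frac{1}{-316 + 54756 - 1170} \left(-82\right) - 43404} = \frac{1}{\frac{1}{53270} \left(-82\right) - 43404} = \frac{1}{- \frac{41}{26635} - 43404} = \frac{1}{- \frac{1156065581}{26635}} = - \frac{26635}{1156065581}$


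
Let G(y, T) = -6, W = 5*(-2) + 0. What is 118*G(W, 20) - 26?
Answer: -734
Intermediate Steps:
W = -10 (W = -10 + 0 = -10)
118*G(W, 20) - 26 = 118*(-6) - 26 = -708 - 26 = -734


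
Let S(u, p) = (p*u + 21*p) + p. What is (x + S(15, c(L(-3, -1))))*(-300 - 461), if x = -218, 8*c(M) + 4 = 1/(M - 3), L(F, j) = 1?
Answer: 2907781/16 ≈ 1.8174e+5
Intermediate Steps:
c(M) = -½ + 1/(8*(-3 + M)) (c(M) = -½ + 1/(8*(M - 3)) = -½ + 1/(8*(-3 + M)))
S(u, p) = 22*p + p*u (S(u, p) = (21*p + p*u) + p = 22*p + p*u)
(x + S(15, c(L(-3, -1))))*(-300 - 461) = (-218 + ((13 - 4*1)/(8*(-3 + 1)))*(22 + 15))*(-300 - 461) = (-218 + ((⅛)*(13 - 4)/(-2))*37)*(-761) = (-218 + ((⅛)*(-½)*9)*37)*(-761) = (-218 - 9/16*37)*(-761) = (-218 - 333/16)*(-761) = -3821/16*(-761) = 2907781/16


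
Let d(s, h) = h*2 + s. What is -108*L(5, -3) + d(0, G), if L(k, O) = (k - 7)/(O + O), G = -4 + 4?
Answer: -36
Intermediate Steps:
G = 0
d(s, h) = s + 2*h (d(s, h) = 2*h + s = s + 2*h)
L(k, O) = (-7 + k)/(2*O) (L(k, O) = (-7 + k)/((2*O)) = (-7 + k)*(1/(2*O)) = (-7 + k)/(2*O))
-108*L(5, -3) + d(0, G) = -54*(-7 + 5)/(-3) + (0 + 2*0) = -54*(-1)*(-2)/3 + (0 + 0) = -108*⅓ + 0 = -36 + 0 = -36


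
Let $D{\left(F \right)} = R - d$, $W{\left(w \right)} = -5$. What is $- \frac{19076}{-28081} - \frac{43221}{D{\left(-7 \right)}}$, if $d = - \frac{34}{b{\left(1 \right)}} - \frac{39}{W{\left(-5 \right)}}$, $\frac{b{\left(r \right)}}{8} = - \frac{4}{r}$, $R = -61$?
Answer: $\frac{32400575948}{52314903} \approx 619.34$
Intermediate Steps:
$b{\left(r \right)} = - \frac{32}{r}$ ($b{\left(r \right)} = 8 \left(- \frac{4}{r}\right) = - \frac{32}{r}$)
$d = \frac{709}{80}$ ($d = - \frac{34}{\left(-32\right) 1^{-1}} - \frac{39}{-5} = - \frac{34}{\left(-32\right) 1} - - \frac{39}{5} = - \frac{34}{-32} + \frac{39}{5} = \left(-34\right) \left(- \frac{1}{32}\right) + \frac{39}{5} = \frac{17}{16} + \frac{39}{5} = \frac{709}{80} \approx 8.8625$)
$D{\left(F \right)} = - \frac{5589}{80}$ ($D{\left(F \right)} = -61 - \frac{709}{80} = - \frac{5589}{80}$)
$- \frac{19076}{-28081} - \frac{43221}{D{\left(-7 \right)}} = - \frac{19076}{-28081} - \frac{43221}{- \frac{5589}{80}} = \left(-19076\right) \left(- \frac{1}{28081}\right) - - \frac{1152560}{1863} = \frac{19076}{28081} + \frac{1152560}{1863} = \frac{32400575948}{52314903}$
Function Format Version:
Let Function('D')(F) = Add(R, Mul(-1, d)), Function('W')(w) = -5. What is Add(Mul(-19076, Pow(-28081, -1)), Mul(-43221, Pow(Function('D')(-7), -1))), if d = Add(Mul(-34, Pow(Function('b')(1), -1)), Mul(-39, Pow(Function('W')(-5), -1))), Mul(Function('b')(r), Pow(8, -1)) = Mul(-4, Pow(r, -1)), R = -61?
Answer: Rational(32400575948, 52314903) ≈ 619.34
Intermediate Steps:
Function('b')(r) = Mul(-32, Pow(r, -1)) (Function('b')(r) = Mul(8, Mul(-4, Pow(r, -1))) = Mul(-32, Pow(r, -1)))
d = Rational(709, 80) (d = Add(Mul(-34, Pow(Mul(-32, Pow(1, -1)), -1)), Mul(-39, Pow(-5, -1))) = Add(Mul(-34, Pow(Mul(-32, 1), -1)), Mul(-39, Rational(-1, 5))) = Add(Mul(-34, Pow(-32, -1)), Rational(39, 5)) = Add(Mul(-34, Rational(-1, 32)), Rational(39, 5)) = Add(Rational(17, 16), Rational(39, 5)) = Rational(709, 80) ≈ 8.8625)
Function('D')(F) = Rational(-5589, 80) (Function('D')(F) = Add(-61, Mul(-1, Rational(709, 80))) = Add(-61, Rational(-709, 80)) = Rational(-5589, 80))
Add(Mul(-19076, Pow(-28081, -1)), Mul(-43221, Pow(Function('D')(-7), -1))) = Add(Mul(-19076, Pow(-28081, -1)), Mul(-43221, Pow(Rational(-5589, 80), -1))) = Add(Mul(-19076, Rational(-1, 28081)), Mul(-43221, Rational(-80, 5589))) = Add(Rational(19076, 28081), Rational(1152560, 1863)) = Rational(32400575948, 52314903)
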